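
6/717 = 2/239 = 0.01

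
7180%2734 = 1712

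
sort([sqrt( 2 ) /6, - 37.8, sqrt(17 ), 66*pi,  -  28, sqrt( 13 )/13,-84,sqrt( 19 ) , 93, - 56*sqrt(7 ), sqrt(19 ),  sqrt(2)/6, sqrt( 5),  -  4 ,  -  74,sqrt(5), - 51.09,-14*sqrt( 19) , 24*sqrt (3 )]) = [ - 56 *sqrt ( 7 ),-84, - 74,-14*sqrt(19), - 51.09, - 37.8, - 28, - 4 , sqrt (2 ) /6,  sqrt( 2 )/6,sqrt( 13 ) /13,sqrt( 5 ),sqrt( 5 ),  sqrt(17), sqrt(19 ),sqrt(19), 24*sqrt( 3 ),93, 66*pi ] 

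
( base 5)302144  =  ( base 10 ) 9674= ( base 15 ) 2cee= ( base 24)gj2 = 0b10010111001010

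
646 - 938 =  - 292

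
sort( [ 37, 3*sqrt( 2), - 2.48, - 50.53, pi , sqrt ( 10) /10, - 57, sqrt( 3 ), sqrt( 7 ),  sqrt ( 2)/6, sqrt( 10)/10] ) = [- 57,- 50.53, - 2.48, sqrt( 2)/6,sqrt( 10)/10, sqrt(10) /10, sqrt ( 3),sqrt( 7), pi , 3 * sqrt( 2), 37] 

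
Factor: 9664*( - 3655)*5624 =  - 2^9*5^1 * 17^1 * 19^1*37^1*43^1*151^1  =  - 198650478080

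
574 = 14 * 41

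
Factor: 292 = 2^2*73^1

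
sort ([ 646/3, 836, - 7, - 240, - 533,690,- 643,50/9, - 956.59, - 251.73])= [ - 956.59,  -  643, - 533 ,-251.73, - 240,- 7,50/9,646/3,690,836] 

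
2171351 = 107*20293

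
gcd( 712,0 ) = 712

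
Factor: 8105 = 5^1*1621^1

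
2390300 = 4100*583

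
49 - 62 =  - 13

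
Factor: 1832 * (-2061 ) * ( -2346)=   2^4*3^3*17^1*23^1*229^2 = 8857914192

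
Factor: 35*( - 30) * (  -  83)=87150  =  2^1*3^1  *5^2 * 7^1*83^1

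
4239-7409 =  - 3170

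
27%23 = 4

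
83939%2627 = 2502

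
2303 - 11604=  - 9301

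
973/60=16 + 13/60  =  16.22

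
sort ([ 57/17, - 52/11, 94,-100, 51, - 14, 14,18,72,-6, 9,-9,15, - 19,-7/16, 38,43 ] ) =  [-100  ,-19, - 14, - 9, - 6,-52/11, - 7/16,57/17,9,14, 15,18, 38,43, 51, 72,94 ] 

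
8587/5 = 1717 + 2/5 = 1717.40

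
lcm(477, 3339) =3339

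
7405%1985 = 1450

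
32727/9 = 10909/3 = 3636.33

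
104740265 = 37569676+67170589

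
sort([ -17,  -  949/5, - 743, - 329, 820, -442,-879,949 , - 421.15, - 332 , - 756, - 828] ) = [  -  879,-828 , - 756, - 743 , - 442, - 421.15, - 332, - 329,- 949/5,-17, 820, 949 ]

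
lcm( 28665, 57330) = 57330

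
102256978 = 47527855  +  54729123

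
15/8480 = 3/1696= 0.00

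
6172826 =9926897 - 3754071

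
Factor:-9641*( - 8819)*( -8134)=  -  2^1*7^2 * 31^1*83^1*311^1 *8819^1 = - 691585045186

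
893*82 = 73226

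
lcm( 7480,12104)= 665720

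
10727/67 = 10727/67 = 160.10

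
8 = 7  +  1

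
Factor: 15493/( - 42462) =-2^ ( - 1)*3^( - 2)*7^( - 1)*337^( - 1)*15493^1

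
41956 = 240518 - 198562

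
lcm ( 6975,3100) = 27900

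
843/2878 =843/2878 =0.29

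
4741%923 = 126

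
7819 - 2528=5291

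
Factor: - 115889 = - 17^2*401^1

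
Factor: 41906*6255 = 2^1* 3^2*5^1*23^1*139^1 *911^1 = 262122030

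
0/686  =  0 = 0.00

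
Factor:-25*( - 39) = 975 = 3^1 * 5^2*13^1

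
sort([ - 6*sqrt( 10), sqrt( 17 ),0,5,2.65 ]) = [ - 6*sqrt(10 ) , 0,2.65, sqrt (17 ) , 5]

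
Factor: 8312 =2^3*1039^1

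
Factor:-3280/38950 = -8/95 = - 2^3 * 5^( - 1)*19^(-1)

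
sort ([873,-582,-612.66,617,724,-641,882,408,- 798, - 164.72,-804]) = [-804,-798,-641, - 612.66,-582, - 164.72,408,617,724,873, 882]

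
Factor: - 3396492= -2^2 * 3^4*11^1 * 953^1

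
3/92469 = 1/30823=0.00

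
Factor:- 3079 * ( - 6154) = 2^1 * 17^1*181^1*3079^1 = 18948166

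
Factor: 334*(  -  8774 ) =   -  2^2*41^1*107^1*167^1 = - 2930516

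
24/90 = 4/15 =0.27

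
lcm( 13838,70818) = 1203906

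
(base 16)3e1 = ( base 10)993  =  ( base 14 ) 50D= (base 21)256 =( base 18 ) 313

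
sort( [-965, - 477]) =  [ - 965, - 477]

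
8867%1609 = 822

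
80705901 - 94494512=-13788611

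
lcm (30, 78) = 390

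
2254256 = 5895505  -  3641249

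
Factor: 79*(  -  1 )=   -  79 = - 79^1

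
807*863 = 696441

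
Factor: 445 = 5^1*89^1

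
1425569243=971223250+454345993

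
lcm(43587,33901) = 305109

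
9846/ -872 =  - 12 + 309/436 = - 11.29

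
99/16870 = 99/16870 = 0.01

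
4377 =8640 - 4263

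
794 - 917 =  - 123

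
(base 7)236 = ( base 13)98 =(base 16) 7D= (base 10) 125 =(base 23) 5A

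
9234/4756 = 1 + 2239/2378 = 1.94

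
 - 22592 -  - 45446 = 22854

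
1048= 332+716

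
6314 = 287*22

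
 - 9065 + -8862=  - 17927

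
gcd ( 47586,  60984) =462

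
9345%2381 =2202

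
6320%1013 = 242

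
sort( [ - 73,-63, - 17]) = [ - 73, - 63, - 17]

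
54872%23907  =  7058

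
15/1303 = 15/1303 = 0.01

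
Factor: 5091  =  3^1*1697^1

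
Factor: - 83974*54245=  - 4555169630 = - 2^1 * 5^1 * 11^2*19^1* 347^1 * 571^1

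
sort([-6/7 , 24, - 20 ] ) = [-20, - 6/7,24 ] 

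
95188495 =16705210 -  - 78483285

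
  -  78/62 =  - 2 + 23/31 = - 1.26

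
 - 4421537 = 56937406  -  61358943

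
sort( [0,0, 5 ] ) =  [ 0,0, 5 ] 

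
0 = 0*8646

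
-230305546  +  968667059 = 738361513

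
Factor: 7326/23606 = 3^2*29^(- 1)  =  9/29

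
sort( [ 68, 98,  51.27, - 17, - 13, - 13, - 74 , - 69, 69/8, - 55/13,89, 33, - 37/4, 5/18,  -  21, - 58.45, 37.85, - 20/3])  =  [ - 74, - 69, - 58.45, - 21, - 17, - 13, - 13,  -  37/4,-20/3,- 55/13,5/18, 69/8, 33,37.85, 51.27, 68,89, 98 ]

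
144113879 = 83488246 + 60625633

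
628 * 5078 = 3188984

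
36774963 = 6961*5283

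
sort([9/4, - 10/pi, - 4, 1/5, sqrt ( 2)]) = [- 4, - 10/pi, 1/5, sqrt( 2 ), 9/4 ]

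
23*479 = 11017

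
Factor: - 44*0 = 0^1 = 0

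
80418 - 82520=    - 2102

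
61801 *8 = 494408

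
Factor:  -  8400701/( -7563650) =2^( - 1)*5^( -2) * 151273^( - 1)*8400701^1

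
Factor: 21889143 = 3^3*149^1 * 5441^1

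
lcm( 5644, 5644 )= 5644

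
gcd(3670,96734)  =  2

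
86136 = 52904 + 33232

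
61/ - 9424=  - 1  +  9363/9424 = - 0.01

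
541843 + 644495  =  1186338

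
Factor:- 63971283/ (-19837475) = 3^1*5^(  -  2 )*7^( - 1)*113357^(-1)*21323761^1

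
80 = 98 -18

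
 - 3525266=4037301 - 7562567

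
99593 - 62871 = 36722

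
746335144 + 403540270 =1149875414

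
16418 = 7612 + 8806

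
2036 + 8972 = 11008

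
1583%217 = 64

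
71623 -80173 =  - 8550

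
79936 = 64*1249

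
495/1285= 99/257=0.39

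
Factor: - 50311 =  -50311^1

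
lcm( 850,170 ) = 850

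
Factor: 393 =3^1*131^1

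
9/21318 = 3/7106 = 0.00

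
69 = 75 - 6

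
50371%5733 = 4507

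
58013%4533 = 3617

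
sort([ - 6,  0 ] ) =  [ - 6,0] 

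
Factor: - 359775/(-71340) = 2^( - 2 )*3^2*5^1*13^1 * 29^ ( - 1)= 585/116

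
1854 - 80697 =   -  78843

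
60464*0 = 0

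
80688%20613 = 18849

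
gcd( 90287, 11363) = 1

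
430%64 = 46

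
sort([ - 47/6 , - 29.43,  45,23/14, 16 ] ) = [ - 29.43, - 47/6, 23/14 , 16, 45]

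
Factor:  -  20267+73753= 2^1*47^1* 569^1  =  53486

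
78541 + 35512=114053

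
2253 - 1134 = 1119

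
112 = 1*112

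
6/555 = 2/185 = 0.01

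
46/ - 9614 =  - 1+208/209 = - 0.00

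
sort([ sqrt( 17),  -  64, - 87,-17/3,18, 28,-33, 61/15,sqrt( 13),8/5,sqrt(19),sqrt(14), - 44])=[ - 87, - 64, - 44, - 33,-17/3 , 8/5,sqrt( 13), sqrt( 14 ),61/15, sqrt (17) , sqrt( 19),18,28]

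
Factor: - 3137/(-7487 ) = 3137^1*7487^( - 1 )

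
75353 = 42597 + 32756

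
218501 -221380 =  - 2879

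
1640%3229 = 1640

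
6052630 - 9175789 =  - 3123159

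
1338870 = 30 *44629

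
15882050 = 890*17845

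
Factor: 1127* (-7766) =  - 2^1*7^2*11^1*23^1 * 353^1 = - 8752282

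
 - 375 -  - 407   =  32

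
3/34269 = 1/11423 = 0.00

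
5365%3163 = 2202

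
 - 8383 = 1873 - 10256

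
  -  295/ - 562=295/562 = 0.52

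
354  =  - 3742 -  - 4096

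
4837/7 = 691 = 691.00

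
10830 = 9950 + 880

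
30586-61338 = -30752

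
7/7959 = 1/1137  =  0.00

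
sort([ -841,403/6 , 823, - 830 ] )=[ - 841,-830,403/6, 823 ] 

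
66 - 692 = - 626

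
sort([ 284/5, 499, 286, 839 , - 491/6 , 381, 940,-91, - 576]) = [ - 576 , - 91,-491/6, 284/5, 286, 381, 499,839,940]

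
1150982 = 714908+436074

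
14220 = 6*2370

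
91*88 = 8008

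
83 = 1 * 83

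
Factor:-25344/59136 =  - 3^1*7^(  -  1) = - 3/7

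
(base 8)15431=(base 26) A6L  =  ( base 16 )1B19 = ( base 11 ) 5237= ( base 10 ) 6937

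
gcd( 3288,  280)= 8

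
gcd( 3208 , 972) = 4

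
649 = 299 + 350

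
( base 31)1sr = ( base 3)2112202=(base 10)1856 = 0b11101000000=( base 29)260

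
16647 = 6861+9786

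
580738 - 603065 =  - 22327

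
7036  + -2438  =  4598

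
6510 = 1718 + 4792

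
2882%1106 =670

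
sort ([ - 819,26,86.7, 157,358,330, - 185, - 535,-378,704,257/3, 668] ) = [ - 819 , - 535, - 378, - 185,26,  257/3,86.7 , 157,330,358,668,704] 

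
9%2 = 1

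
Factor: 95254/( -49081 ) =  - 2^1*97^1*491^1*49081^( - 1) 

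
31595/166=190 + 55/166 = 190.33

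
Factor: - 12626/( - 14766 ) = 59/69 = 3^(- 1 )*23^( - 1)*59^1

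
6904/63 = 109  +  37/63=109.59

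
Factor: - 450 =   -  2^1*3^2 * 5^2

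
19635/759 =595/23 = 25.87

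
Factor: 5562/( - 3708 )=-3/2 = -2^(-1)*3^1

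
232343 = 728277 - 495934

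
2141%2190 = 2141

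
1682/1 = 1682 =1682.00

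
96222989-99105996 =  - 2883007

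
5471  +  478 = 5949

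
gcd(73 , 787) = 1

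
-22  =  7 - 29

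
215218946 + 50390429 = 265609375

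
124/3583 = 124/3583 = 0.03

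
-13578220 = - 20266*670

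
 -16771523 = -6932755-9838768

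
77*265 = 20405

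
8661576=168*51557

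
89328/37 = 89328/37 = 2414.27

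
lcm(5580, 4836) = 72540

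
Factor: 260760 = 2^3*3^1*5^1 * 41^1*53^1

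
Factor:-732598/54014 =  - 17^1*29^1*113^( - 1)*239^( - 1)*743^1 = - 366299/27007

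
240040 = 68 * 3530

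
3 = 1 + 2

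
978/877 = 1 + 101/877 =1.12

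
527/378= 527/378  =  1.39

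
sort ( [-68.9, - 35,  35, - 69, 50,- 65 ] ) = [ -69,  -  68.9, - 65, -35,35,50 ]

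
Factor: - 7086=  - 2^1*3^1*1181^1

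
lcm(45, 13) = 585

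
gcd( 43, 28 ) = 1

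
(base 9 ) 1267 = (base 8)1670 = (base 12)674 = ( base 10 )952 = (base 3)1022021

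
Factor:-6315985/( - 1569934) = 2^( - 1)*5^1 * 13^1*23^( - 1)*34129^( - 1)*97169^1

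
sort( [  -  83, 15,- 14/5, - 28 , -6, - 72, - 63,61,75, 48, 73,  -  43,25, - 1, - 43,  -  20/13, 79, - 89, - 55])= [ - 89,- 83 ,-72,-63, - 55, - 43, - 43, - 28, - 6, - 14/5, - 20/13, - 1,  15,  25,48 , 61, 73,75,  79] 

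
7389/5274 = 1+235/586  =  1.40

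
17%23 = 17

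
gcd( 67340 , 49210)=2590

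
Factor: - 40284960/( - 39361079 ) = 2^5*3^1*5^1*23^1*41^1*89^1*907^(-1 )*43397^( - 1 ) 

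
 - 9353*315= - 2946195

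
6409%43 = 2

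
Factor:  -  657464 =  - 2^3 * 82183^1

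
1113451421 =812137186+301314235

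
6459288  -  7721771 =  - 1262483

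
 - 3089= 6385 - 9474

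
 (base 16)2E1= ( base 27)108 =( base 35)L2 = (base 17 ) 296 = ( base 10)737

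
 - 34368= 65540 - 99908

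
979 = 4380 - 3401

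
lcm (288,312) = 3744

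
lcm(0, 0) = 0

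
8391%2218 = 1737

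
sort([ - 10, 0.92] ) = [ - 10, 0.92] 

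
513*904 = 463752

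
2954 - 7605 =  - 4651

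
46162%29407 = 16755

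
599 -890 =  - 291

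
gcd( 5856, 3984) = 48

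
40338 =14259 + 26079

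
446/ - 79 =-446/79 = - 5.65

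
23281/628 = 37 + 45/628 = 37.07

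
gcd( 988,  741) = 247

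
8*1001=8008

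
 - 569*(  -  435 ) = 247515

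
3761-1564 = 2197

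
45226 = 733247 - 688021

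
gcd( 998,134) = 2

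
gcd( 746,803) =1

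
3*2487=7461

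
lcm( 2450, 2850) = 139650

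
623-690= - 67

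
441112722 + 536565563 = 977678285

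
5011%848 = 771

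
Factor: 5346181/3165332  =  2^(  -  2 )*17^( - 1)*46549^( - 1 )*5346181^1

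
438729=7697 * 57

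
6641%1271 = 286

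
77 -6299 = - 6222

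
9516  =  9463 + 53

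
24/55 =24/55 = 0.44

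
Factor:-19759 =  - 19759^1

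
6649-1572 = 5077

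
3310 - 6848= -3538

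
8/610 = 4/305 = 0.01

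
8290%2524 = 718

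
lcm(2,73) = 146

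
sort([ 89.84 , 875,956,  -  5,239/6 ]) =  [-5,  239/6,89.84, 875,  956 ]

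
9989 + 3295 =13284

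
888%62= 20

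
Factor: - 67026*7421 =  - 2^1*3^1*41^1*181^1 * 11171^1 = -497399946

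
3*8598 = 25794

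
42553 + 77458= 120011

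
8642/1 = 8642 = 8642.00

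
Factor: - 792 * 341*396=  - 106948512 = - 2^5*3^4*11^3 * 31^1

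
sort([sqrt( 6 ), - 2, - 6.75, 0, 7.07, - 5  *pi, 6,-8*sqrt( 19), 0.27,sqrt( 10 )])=[ - 8 * sqrt( 19 ),-5*pi , - 6.75, - 2 , 0, 0.27, sqrt(6 ), sqrt(10), 6,7.07]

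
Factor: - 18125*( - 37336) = 2^3*5^4*13^1 * 29^1 *359^1 = 676715000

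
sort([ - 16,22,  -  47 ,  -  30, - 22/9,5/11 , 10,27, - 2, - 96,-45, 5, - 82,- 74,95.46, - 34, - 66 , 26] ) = [  -  96 ,-82,  -  74,  -  66, - 47, - 45,  -  34,-30, -16,  -  22/9,  -  2,5/11, 5,10 , 22,26,27,95.46]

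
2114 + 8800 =10914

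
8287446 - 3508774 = 4778672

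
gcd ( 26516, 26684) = 28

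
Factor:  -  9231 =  - 3^1  *  17^1*181^1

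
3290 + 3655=6945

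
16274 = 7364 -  - 8910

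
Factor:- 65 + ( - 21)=-2^1* 43^1 = -  86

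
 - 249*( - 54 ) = 13446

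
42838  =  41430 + 1408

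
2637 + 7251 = 9888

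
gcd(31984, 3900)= 4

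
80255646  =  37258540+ 42997106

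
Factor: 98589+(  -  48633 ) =49956 = 2^2*3^1 * 23^1 * 181^1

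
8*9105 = 72840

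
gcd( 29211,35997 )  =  39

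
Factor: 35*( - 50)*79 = -2^1 * 5^3*7^1 * 79^1 = - 138250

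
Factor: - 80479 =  - 7^1*11497^1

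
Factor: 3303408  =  2^4*3^1*68821^1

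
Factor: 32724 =2^2*3^4*101^1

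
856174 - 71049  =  785125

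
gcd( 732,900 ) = 12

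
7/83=7/83 =0.08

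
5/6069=5/6069=   0.00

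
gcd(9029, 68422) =1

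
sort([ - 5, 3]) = [ - 5 , 3 ] 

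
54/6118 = 27/3059 = 0.01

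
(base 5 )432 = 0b1110101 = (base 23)52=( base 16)75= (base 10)117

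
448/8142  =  224/4071 =0.06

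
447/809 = 447/809 = 0.55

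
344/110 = 172/55 = 3.13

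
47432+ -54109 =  - 6677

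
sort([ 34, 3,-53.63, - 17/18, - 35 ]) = [-53.63,  -  35,-17/18, 3, 34 ]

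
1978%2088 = 1978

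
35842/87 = 35842/87 = 411.98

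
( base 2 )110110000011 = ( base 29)438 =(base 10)3459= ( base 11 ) 2665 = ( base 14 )1391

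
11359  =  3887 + 7472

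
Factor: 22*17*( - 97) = -2^1*11^1*17^1 * 97^1 = - 36278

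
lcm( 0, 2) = 0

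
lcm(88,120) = 1320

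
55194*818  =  45148692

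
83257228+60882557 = 144139785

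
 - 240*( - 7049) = 1691760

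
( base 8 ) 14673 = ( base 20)g97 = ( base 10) 6587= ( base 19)i4d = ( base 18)125H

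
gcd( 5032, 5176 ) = 8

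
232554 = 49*4746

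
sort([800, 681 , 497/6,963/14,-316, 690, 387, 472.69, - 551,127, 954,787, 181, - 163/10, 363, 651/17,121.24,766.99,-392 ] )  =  [-551,-392, - 316, - 163/10,651/17, 963/14,497/6, 121.24 , 127, 181, 363,387  ,  472.69, 681, 690,766.99, 787,800,954]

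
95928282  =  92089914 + 3838368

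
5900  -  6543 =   -  643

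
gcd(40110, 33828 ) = 6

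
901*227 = 204527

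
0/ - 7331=0/1 = -  0.00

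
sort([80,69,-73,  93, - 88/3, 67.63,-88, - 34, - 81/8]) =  [ - 88, -73, - 34, - 88/3, - 81/8,67.63,69,80,93] 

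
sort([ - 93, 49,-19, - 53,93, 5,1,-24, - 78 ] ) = [ - 93, - 78, - 53,-24  ,-19, 1 , 5, 49, 93] 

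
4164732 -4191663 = -26931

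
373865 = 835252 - 461387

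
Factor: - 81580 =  - 2^2*5^1*4079^1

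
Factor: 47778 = 2^1*3^1*7963^1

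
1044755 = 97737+947018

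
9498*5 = 47490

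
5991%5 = 1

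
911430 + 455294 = 1366724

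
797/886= 797/886 = 0.90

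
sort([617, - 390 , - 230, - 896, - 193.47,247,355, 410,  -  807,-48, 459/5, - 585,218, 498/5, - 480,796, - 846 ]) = [ - 896, - 846,- 807, - 585, - 480, - 390, - 230, -193.47, - 48,459/5,498/5,218 , 247,  355,410,617,796] 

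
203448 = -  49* ( - 4152)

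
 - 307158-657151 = -964309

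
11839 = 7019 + 4820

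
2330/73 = 2330/73 = 31.92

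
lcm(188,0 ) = 0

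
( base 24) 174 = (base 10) 748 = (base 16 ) 2EC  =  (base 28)QK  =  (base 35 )ld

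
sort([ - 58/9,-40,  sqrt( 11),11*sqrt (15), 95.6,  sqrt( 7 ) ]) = [ - 40 ,-58/9,sqrt( 7 ),  sqrt( 11),11 * sqrt( 15),  95.6 ]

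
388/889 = 388/889 = 0.44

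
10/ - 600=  - 1+ 59/60 = -  0.02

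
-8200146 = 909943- 9110089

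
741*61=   45201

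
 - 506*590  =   - 298540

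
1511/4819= 1511/4819= 0.31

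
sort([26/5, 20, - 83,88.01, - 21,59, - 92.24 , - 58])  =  [-92.24, -83,-58, - 21,26/5 , 20, 59,88.01]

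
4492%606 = 250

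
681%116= 101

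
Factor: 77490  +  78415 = 5^1 * 31181^1= 155905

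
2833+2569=5402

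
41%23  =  18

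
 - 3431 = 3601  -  7032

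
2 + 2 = 4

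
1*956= 956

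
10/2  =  5 = 5.00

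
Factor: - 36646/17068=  - 73/34  =  - 2^( - 1)*17^( - 1)*73^1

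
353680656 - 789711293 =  - 436030637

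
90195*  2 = 180390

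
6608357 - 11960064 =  - 5351707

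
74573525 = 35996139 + 38577386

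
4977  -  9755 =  - 4778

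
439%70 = 19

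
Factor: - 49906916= - 2^2*12476729^1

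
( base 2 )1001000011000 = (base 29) 5EL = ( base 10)4632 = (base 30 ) 54c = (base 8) 11030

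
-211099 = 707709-918808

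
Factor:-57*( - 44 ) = 2508 = 2^2*3^1*11^1*19^1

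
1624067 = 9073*179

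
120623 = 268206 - 147583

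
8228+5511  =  13739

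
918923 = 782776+136147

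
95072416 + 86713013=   181785429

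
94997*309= 29354073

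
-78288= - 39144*2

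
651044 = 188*3463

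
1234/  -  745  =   - 2 +256/745 =- 1.66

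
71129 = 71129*1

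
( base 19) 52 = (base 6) 241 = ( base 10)97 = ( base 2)1100001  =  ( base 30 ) 37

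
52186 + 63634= 115820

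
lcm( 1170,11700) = 11700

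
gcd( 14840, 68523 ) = 7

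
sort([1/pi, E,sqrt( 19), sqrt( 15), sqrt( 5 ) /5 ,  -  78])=[ - 78,1/pi,sqrt( 5)/5, E,sqrt (15 ), sqrt( 19)]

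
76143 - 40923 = 35220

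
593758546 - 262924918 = 330833628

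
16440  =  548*30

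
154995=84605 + 70390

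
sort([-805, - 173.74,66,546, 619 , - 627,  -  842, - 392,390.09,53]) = [ - 842, - 805, - 627,- 392,-173.74,53,66,390.09,546,619 ]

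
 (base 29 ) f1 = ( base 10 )436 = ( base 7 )1162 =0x1B4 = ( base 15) 1E1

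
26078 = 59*442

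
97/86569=97/86569 = 0.00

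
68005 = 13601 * 5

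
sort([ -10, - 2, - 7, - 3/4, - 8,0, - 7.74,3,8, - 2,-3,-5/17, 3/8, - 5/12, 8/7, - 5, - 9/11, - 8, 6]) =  [  -  10, - 8, - 8, - 7.74 , - 7, - 5, - 3, - 2,- 2 , -9/11, - 3/4, - 5/12,  -  5/17,  0,  3/8,8/7,  3,6,8]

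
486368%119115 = 9908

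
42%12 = 6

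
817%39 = 37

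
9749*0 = 0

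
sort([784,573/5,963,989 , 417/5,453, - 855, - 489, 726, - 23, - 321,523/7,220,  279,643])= [ - 855, -489, - 321, - 23, 523/7,417/5,573/5, 220,  279, 453,643,726 , 784,  963,  989]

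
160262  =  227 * 706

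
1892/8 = 236 + 1/2 = 236.50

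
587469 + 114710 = 702179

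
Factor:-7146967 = -89^1*131^1*613^1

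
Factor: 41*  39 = 1599 = 3^1*13^1*41^1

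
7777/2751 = 2+ 325/393 = 2.83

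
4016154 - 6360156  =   - 2344002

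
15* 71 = 1065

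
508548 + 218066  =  726614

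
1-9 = - 8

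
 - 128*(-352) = 45056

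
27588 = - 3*( - 9196 ) 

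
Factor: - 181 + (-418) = -599^1=-599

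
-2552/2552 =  - 1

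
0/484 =0 = 0.00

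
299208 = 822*364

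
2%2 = 0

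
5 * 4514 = 22570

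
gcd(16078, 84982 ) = 2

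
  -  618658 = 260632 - 879290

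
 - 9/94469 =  - 9/94469 = - 0.00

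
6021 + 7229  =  13250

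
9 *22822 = 205398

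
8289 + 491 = 8780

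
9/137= 9/137 = 0.07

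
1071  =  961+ 110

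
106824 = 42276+64548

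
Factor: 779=19^1*41^1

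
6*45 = 270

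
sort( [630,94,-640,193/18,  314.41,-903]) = [ -903, - 640,193/18, 94,314.41, 630 ]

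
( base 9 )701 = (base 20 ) 188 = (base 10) 568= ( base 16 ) 238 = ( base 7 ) 1441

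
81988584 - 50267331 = 31721253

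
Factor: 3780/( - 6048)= - 5/8 = - 2^ ( - 3 )*5^1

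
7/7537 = 7/7537= 0.00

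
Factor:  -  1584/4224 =-3/8 = - 2^( - 3 )*3^1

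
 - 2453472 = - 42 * 58416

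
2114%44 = 2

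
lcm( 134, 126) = 8442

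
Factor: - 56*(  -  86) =4816 = 2^4*7^1*43^1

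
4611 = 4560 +51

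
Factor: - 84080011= - 17^1*353^1*14011^1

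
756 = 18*42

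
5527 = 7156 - 1629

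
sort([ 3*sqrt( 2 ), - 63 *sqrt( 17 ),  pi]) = [ - 63  *  sqrt( 17 ), pi,3*sqrt(2 )]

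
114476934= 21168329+93308605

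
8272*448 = 3705856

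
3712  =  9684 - 5972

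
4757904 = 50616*94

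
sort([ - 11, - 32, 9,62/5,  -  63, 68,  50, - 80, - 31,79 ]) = [  -  80, - 63, - 32,- 31, - 11,9,62/5,50, 68,79 ]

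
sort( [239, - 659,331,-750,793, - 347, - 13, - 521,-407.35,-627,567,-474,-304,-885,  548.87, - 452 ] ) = [ - 885, -750,-659,- 627, - 521,  -  474,-452,-407.35, - 347,-304,-13, 239,331,  548.87,567,793]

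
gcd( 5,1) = 1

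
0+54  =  54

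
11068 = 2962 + 8106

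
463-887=  -  424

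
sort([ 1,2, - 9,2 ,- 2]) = [-9, - 2,1,2, 2]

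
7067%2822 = 1423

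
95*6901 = 655595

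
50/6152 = 25/3076 = 0.01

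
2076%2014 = 62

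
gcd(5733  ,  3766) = 7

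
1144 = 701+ 443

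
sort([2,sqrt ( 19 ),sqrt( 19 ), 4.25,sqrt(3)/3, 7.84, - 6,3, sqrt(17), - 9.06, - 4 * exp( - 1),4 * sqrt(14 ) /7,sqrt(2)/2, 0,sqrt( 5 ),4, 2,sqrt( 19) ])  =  [ - 9.06, - 6, - 4*exp( -1) , 0, sqrt (3 ) /3,sqrt(2) /2, 2, 2 , 4*sqrt( 14) /7,sqrt(5 ),3,  4,sqrt( 17 ),4.25,sqrt(19),sqrt( 19), sqrt( 19),7.84]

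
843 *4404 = 3712572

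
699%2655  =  699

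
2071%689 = 4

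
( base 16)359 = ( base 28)12H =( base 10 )857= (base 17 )2G7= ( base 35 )OH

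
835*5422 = 4527370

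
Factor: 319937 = 319937^1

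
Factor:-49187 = -101^1 * 487^1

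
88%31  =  26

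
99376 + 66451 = 165827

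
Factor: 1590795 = 3^2*5^1*23^1*29^1*53^1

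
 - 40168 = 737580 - 777748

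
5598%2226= 1146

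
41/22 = 41/22=1.86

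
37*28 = 1036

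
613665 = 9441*65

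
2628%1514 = 1114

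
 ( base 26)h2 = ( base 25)hj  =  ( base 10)444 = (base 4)12330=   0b110111100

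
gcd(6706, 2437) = 1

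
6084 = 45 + 6039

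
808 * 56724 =45832992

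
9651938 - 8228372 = 1423566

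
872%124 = 4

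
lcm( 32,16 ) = 32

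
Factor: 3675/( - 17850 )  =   - 2^( - 1) * 7^1*17^( - 1)=- 7/34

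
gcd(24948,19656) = 756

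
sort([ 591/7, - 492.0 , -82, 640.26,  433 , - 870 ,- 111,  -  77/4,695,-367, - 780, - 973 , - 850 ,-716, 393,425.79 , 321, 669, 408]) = [ - 973, - 870 ,-850, - 780, - 716, - 492.0 , - 367,  -  111, -82, - 77/4,591/7, 321 , 393, 408,425.79 , 433,640.26,  669, 695]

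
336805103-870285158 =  - 533480055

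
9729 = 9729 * 1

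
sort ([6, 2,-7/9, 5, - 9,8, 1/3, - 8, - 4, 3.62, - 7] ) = [ - 9, - 8, - 7, - 4, - 7/9,1/3, 2, 3.62, 5,6, 8]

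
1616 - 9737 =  - 8121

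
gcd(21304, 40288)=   8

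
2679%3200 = 2679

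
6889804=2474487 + 4415317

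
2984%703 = 172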